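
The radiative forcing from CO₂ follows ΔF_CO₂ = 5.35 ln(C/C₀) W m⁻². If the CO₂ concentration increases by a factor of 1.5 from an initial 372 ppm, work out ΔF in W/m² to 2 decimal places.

ΔF = 2.17 W/m²

Because the forcing depends only on the ratio C/C₀, the initial concentration does not enter.
ΔF = 5.35 × ln(1.5) = 5.35 × 0.40547 = 2.1693 W/m².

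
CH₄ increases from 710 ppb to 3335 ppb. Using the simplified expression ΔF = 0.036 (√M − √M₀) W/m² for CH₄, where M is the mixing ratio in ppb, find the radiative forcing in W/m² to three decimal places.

ΔF = 1.120 W/m²

CH₄: 0.036 × (√3335 − √710) = 0.036 × (57.7495 − 26.6458) = 0.036 × 31.1037 = 1.1197 W/m².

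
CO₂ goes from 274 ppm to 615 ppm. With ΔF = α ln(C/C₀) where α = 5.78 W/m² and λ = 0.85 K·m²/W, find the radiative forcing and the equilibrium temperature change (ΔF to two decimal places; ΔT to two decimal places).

CO₂: 5.78 × ln(615/274) = 5.78 × ln(2.24453) = 5.78 × 0.80850 = 4.6731 W/m².
ΔT = λ ΔF = 0.85 × 4.67 = 3.9695 K.

ΔF = 4.67 W/m²; ΔT = 3.97 K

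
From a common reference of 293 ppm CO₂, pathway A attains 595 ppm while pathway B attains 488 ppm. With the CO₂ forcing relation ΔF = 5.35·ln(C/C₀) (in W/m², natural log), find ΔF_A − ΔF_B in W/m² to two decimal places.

ΔF_A − ΔF_B = 1.06 W/m²

ΔF_A = 5.35 ln(595/293) = 5.35 × 0.70839 = 3.7899 W/m².
ΔF_B = 5.35 ln(488/293) = 5.35 × 0.51014 = 2.7292 W/m².
Difference: 3.7899 − 2.7292 = 1.0607 W/m².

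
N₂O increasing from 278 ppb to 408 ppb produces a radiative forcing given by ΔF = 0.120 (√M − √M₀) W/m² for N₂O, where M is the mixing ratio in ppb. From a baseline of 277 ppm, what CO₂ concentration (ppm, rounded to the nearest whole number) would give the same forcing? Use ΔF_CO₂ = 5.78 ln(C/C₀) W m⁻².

C ≈ 298 ppm

N₂O forcing: 0.120 × (√408 − √278) = 0.120 × (20.1990 − 16.6733) = 0.120 × 3.5257 = 0.42308 W/m².
Set 5.78 ln(C/277) = 0.42308: ln(C/277) = 0.42308/5.78 = 0.07320, so C = 277 × e^0.07320 = 277 × 1.07595 = 298.04 ppm.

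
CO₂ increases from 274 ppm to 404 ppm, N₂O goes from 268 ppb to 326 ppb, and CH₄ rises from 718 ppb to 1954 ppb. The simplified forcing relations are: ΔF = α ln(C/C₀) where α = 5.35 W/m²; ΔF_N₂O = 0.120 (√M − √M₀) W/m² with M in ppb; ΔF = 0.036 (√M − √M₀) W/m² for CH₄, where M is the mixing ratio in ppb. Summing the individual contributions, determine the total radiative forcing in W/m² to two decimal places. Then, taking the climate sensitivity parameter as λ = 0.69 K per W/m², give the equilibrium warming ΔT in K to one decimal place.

ΔF = 2.91 W/m²; ΔT = 2.0 K

CO₂: 5.35 × ln(404/274) = 5.35 × ln(1.47445) = 5.35 × 0.38829 = 2.0774 W/m².
N₂O: 0.120 × (√326 − √268) = 0.120 × (18.0555 − 16.3707) = 0.120 × 1.6848 = 0.2022 W/m².
CH₄: 0.036 × (√1954 − √718) = 0.036 × (44.2041 − 26.7955) = 0.036 × 17.4086 = 0.6267 W/m².
Total ΔF = 2.0774 + 0.2022 + 0.6267 = 2.9063 W/m².
ΔT = λ ΔF = 0.69 × 2.91 = 2.0079 K.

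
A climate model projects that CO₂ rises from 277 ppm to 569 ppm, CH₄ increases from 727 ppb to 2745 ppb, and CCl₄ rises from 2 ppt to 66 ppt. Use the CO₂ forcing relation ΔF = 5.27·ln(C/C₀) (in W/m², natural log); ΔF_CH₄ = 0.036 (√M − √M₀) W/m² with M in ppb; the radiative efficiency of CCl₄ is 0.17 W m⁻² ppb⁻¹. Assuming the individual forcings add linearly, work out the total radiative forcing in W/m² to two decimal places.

CO₂: 5.27 × ln(569/277) = 5.27 × ln(2.05415) = 5.27 × 0.71986 = 3.7937 W/m².
CH₄: 0.036 × (√2745 − √727) = 0.036 × (52.3927 − 26.9629) = 0.036 × 25.4298 = 0.9155 W/m².
CCl₄: Δ = 66 − 2 = 64 ppt = 0.064 ppb; ΔF = 0.17 × 0.064 = 0.0109 W/m².
Total ΔF = 3.7937 + 0.9155 + 0.0109 = 4.7201 W/m².

ΔF = 4.72 W/m²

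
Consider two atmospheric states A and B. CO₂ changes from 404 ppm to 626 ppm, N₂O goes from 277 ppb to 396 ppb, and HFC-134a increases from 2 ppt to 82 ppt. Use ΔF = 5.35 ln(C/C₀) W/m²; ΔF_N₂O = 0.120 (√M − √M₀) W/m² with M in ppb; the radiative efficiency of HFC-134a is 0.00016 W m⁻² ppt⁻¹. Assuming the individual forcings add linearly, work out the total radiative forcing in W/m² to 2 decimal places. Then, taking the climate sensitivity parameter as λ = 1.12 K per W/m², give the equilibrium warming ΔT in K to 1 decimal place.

CO₂: 5.35 × ln(626/404) = 5.35 × ln(1.54950) = 5.35 × 0.43793 = 2.3429 W/m².
N₂O: 0.120 × (√396 − √277) = 0.120 × (19.8997 − 16.6433) = 0.120 × 3.2564 = 0.3908 W/m².
HFC-134a: ΔF = 0.00016 × (82 − 2) = 0.00016 × 80 = 0.0128 W/m².
Total ΔF = 2.3429 + 0.3908 + 0.0128 = 2.7465 W/m².
ΔT = λ ΔF = 1.12 × 2.75 = 3.0800 K.

ΔF = 2.75 W/m²; ΔT = 3.1 K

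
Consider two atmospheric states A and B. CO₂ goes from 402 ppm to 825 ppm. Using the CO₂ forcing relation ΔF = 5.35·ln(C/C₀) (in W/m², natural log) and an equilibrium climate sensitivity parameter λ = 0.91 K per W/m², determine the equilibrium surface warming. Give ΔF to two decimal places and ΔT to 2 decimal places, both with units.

CO₂: 5.35 × ln(825/402) = 5.35 × ln(2.05224) = 5.35 × 0.71893 = 3.8463 W/m².
ΔT = λ ΔF = 0.91 × 3.85 = 3.5035 K.

ΔF = 3.85 W/m²; ΔT = 3.50 K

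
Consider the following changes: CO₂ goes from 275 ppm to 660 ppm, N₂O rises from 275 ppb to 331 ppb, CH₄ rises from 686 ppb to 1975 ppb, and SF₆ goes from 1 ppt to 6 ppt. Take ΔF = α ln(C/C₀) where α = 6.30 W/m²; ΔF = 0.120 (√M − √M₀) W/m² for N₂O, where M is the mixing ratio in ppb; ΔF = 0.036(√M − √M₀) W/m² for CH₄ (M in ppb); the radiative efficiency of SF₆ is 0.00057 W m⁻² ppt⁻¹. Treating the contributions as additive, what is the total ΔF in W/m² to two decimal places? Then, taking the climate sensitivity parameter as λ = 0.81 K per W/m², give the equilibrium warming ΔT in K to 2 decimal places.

CO₂: 6.30 × ln(660/275) = 6.30 × ln(2.40000) = 6.30 × 0.87547 = 5.5155 W/m².
N₂O: 0.120 × (√331 − √275) = 0.120 × (18.1934 − 16.5831) = 0.120 × 1.6103 = 0.1932 W/m².
CH₄: 0.036 × (√1975 − √686) = 0.036 × (44.4410 − 26.1916) = 0.036 × 18.2494 = 0.6570 W/m².
SF₆: ΔF = 0.00057 × (6 − 1) = 0.00057 × 5 = 0.0029 W/m².
Total ΔF = 5.5155 + 0.1932 + 0.6570 + 0.0029 = 6.3686 W/m².
ΔT = λ ΔF = 0.81 × 6.37 = 5.1597 K.

ΔF = 6.37 W/m²; ΔT = 5.16 K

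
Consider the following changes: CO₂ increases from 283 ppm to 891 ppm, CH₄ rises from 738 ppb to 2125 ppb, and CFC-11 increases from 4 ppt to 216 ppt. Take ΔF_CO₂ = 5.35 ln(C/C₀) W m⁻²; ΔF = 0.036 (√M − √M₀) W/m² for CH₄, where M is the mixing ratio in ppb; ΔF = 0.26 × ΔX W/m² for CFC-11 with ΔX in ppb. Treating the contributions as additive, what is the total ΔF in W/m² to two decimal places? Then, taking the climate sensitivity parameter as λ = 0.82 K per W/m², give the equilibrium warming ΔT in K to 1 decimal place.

ΔF = 6.87 W/m²; ΔT = 5.6 K

CO₂: 5.35 × ln(891/283) = 5.35 × ln(3.14841) = 5.35 × 1.14690 = 6.1359 W/m².
CH₄: 0.036 × (√2125 − √738) = 0.036 × (46.0977 − 27.1662) = 0.036 × 18.9315 = 0.6815 W/m².
CFC-11: Δ = 216 − 4 = 212 ppt = 0.212 ppb; ΔF = 0.26 × 0.212 = 0.0551 W/m².
Total ΔF = 6.1359 + 0.6815 + 0.0551 = 6.8725 W/m².
ΔT = λ ΔF = 0.82 × 6.87 = 5.6334 K.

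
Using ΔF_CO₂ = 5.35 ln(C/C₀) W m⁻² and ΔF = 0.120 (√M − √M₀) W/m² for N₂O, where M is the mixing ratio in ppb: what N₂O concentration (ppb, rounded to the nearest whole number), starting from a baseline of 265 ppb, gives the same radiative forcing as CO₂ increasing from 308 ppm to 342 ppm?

M ≈ 439 ppb

CO₂ forcing: 5.35 × ln(342/308) = 5.35 × 0.104711 = 0.56020 W/m².
Set 0.120(√M − √265) = 0.56020: √M = 0.56020/0.120 + √265 = 4.6683 + 16.2788 = 20.9471.
M = (20.9471)² = 438.78 ppb.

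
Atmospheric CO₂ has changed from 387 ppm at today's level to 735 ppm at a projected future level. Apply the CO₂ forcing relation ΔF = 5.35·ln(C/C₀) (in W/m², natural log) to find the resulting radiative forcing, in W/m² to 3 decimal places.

CO₂: 5.35 × ln(735/387) = 5.35 × ln(1.89922) = 5.35 × 0.64144 = 3.4317 W/m².

ΔF = 3.432 W/m²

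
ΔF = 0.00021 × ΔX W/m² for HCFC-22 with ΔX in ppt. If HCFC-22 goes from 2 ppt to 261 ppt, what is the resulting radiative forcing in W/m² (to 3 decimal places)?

ΔF = 0.054 W/m²

HCFC-22: ΔF = 0.00021 × (261 − 2) = 0.00021 × 259 = 0.0544 W/m².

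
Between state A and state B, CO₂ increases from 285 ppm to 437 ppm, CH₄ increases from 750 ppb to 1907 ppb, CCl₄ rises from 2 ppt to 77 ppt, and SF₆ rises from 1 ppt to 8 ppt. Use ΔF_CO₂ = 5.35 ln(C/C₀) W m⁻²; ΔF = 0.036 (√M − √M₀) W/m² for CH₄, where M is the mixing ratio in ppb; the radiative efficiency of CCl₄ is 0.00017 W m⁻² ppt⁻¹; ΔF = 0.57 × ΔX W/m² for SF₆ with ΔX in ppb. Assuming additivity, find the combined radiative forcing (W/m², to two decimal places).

ΔF = 2.89 W/m²

CO₂: 5.35 × ln(437/285) = 5.35 × ln(1.53333) = 5.35 × 0.42744 = 2.2868 W/m².
CH₄: 0.036 × (√1907 − √750) = 0.036 × (43.6692 − 27.3861) = 0.036 × 16.2831 = 0.5862 W/m².
CCl₄: ΔF = 0.00017 × (77 − 2) = 0.00017 × 75 = 0.0128 W/m².
SF₆: Δ = 8 − 1 = 7 ppt = 0.007 ppb; ΔF = 0.57 × 0.007 = 0.0040 W/m².
Total ΔF = 2.2868 + 0.5862 + 0.0128 + 0.0040 = 2.8898 W/m².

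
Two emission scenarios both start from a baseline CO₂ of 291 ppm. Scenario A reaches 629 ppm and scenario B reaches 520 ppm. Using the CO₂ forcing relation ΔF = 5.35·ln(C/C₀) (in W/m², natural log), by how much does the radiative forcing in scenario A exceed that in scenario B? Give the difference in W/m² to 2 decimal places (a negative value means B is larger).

ΔF_A = 5.35 ln(629/291) = 5.35 × 0.77081 = 4.1238 W/m².
ΔF_B = 5.35 ln(520/291) = 5.35 × 0.58051 = 3.1057 W/m².
Difference: 4.1238 − 3.1057 = 1.0181 W/m².

ΔF_A − ΔF_B = 1.02 W/m²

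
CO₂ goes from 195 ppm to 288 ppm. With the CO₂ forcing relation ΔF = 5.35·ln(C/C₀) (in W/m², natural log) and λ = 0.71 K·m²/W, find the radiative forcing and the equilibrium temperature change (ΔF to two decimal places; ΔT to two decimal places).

CO₂: 5.35 × ln(288/195) = 5.35 × ln(1.47692) = 5.35 × 0.38996 = 2.0863 W/m².
ΔT = λ ΔF = 0.71 × 2.09 = 1.4839 K.

ΔF = 2.09 W/m²; ΔT = 1.48 K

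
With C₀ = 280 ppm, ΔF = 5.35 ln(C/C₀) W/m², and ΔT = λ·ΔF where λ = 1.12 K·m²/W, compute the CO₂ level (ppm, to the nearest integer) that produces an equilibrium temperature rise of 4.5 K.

C ≈ 593 ppm

Required forcing: ΔF = ΔT/λ = 4.5/1.12 = 4.0179 W/m².
Then ln(C/280) = ΔF/5.35 = 4.0179/5.35 = 0.75101.
So C = 280 × e^0.75101 = 280 × 2.11914 = 593.36 ppm.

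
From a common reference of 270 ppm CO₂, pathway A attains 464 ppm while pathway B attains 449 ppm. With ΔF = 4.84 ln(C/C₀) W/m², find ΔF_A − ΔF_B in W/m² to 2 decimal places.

ΔF_A − ΔF_B = 0.16 W/m²

ΔF_A = 4.84 ln(464/270) = 4.84 × 0.54146 = 2.6207 W/m².
ΔF_B = 4.84 ln(449/270) = 4.84 × 0.50860 = 2.4616 W/m².
Difference: 2.6207 − 2.4616 = 0.1591 W/m².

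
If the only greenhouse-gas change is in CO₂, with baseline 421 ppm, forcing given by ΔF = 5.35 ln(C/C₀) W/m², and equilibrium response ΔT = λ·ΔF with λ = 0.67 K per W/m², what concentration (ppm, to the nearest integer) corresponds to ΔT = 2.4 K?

C ≈ 822 ppm

Required forcing: ΔF = ΔT/λ = 2.4/0.67 = 3.5821 W/m².
Then ln(C/421) = ΔF/5.35 = 3.5821/5.35 = 0.66955.
So C = 421 × e^0.66955 = 421 × 1.95336 = 822.36 ppm.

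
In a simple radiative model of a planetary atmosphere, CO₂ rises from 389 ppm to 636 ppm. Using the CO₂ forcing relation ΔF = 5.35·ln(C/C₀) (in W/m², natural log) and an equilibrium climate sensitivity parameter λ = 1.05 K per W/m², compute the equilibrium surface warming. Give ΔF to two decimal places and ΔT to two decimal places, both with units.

ΔF = 2.63 W/m²; ΔT = 2.76 K

CO₂: 5.35 × ln(636/389) = 5.35 × ln(1.63496) = 5.35 × 0.49162 = 2.6302 W/m².
ΔT = λ ΔF = 1.05 × 2.63 = 2.7615 K.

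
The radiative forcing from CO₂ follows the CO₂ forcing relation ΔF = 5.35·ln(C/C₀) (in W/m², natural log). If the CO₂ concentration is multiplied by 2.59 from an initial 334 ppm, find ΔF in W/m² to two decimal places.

ΔF = 5.09 W/m²

Because the forcing depends only on the ratio C/C₀, the initial concentration does not enter.
ΔF = 5.35 × ln(2.59) = 5.35 × 0.95166 = 5.0914 W/m².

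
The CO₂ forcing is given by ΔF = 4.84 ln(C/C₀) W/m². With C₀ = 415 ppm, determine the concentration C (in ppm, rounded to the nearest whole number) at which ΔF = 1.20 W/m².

C ≈ 532 ppm

Set 4.84 ln(C/415) = 1.20, so ln(C/415) = 1.20/4.84 = 0.24793.
Then C/415 = e^0.24793 = 1.28137, giving C = 415 × 1.28137 = 531.77 ppm.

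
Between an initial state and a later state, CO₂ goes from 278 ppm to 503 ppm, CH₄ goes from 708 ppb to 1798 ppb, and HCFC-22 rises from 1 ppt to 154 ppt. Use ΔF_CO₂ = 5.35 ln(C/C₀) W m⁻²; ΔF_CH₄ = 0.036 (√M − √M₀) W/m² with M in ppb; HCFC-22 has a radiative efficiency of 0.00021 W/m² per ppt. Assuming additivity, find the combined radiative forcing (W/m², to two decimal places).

ΔF = 3.77 W/m²

CO₂: 5.35 × ln(503/278) = 5.35 × ln(1.80935) = 5.35 × 0.59297 = 3.1724 W/m².
CH₄: 0.036 × (√1798 − √708) = 0.036 × (42.4028 − 26.6083) = 0.036 × 15.7945 = 0.5686 W/m².
HCFC-22: ΔF = 0.00021 × (154 − 1) = 0.00021 × 153 = 0.0321 W/m².
Total ΔF = 3.1724 + 0.5686 + 0.0321 = 3.7731 W/m².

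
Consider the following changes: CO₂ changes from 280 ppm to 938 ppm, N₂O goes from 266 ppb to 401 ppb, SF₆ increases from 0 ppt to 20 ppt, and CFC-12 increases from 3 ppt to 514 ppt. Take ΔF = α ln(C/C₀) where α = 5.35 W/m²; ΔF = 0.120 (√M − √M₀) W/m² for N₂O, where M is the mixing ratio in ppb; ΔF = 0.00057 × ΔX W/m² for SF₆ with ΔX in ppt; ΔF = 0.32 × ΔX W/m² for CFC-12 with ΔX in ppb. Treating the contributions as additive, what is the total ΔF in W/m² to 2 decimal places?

ΔF = 7.09 W/m²

CO₂: 5.35 × ln(938/280) = 5.35 × ln(3.35000) = 5.35 × 1.20896 = 6.4679 W/m².
N₂O: 0.120 × (√401 − √266) = 0.120 × (20.0250 − 16.3095) = 0.120 × 3.7155 = 0.4459 W/m².
SF₆: ΔF = 0.00057 × (20 − 0) = 0.00057 × 20 = 0.0114 W/m².
CFC-12: Δ = 514 − 3 = 511 ppt = 0.511 ppb; ΔF = 0.32 × 0.511 = 0.1635 W/m².
Total ΔF = 6.4679 + 0.4459 + 0.0114 + 0.1635 = 7.0887 W/m².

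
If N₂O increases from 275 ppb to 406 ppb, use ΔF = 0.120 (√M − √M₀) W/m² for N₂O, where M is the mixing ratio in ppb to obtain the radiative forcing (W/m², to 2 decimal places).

ΔF = 0.43 W/m²

N₂O: 0.120 × (√406 − √275) = 0.120 × (20.1494 − 16.5831) = 0.120 × 3.5663 = 0.4280 W/m².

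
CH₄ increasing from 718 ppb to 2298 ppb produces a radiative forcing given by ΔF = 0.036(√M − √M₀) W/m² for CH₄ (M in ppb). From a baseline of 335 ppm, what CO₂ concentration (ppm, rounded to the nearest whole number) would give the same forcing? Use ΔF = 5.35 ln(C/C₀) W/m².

CH₄ forcing: 0.036 × (√2298 − √718) = 0.036 × (47.9375 − 26.7955) = 0.036 × 21.1420 = 0.76111 W/m².
Set 5.35 ln(C/335) = 0.76111: ln(C/335) = 0.76111/5.35 = 0.14226, so C = 335 × e^0.14226 = 335 × 1.15288 = 386.21 ppm.

C ≈ 386 ppm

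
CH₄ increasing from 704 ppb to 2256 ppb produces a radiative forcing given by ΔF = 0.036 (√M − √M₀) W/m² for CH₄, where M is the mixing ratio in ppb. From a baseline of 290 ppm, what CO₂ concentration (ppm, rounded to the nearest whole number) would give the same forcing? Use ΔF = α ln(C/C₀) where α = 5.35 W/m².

C ≈ 334 ppm

CH₄ forcing: 0.036 × (√2256 − √704) = 0.036 × (47.4974 − 26.5330) = 0.036 × 20.9644 = 0.75472 W/m².
Set 5.35 ln(C/290) = 0.75472: ln(C/290) = 0.75472/5.35 = 0.14107, so C = 290 × e^0.14107 = 290 × 1.15151 = 333.94 ppm.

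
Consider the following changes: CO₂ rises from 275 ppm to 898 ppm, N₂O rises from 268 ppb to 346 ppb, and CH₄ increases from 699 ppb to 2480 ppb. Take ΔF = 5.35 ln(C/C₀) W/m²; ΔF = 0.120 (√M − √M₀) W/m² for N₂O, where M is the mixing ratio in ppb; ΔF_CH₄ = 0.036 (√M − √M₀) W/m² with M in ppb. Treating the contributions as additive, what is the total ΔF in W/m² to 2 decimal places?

ΔF = 7.44 W/m²

CO₂: 5.35 × ln(898/275) = 5.35 × ln(3.26545) = 5.35 × 1.18340 = 6.3312 W/m².
N₂O: 0.120 × (√346 − √268) = 0.120 × (18.6011 − 16.3707) = 0.120 × 2.2304 = 0.2676 W/m².
CH₄: 0.036 × (√2480 − √699) = 0.036 × (49.7996 − 26.4386) = 0.036 × 23.3610 = 0.8410 W/m².
Total ΔF = 6.3312 + 0.2676 + 0.8410 = 7.4398 W/m².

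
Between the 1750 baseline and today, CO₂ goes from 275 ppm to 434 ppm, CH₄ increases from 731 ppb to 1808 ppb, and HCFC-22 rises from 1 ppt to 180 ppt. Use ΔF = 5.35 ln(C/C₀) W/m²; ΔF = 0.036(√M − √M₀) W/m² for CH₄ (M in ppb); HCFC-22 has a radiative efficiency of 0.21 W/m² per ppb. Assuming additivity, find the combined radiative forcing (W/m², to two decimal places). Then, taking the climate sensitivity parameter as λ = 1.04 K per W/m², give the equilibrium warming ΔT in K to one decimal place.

CO₂: 5.35 × ln(434/275) = 5.35 × ln(1.57818) = 5.35 × 0.45627 = 2.4410 W/m².
CH₄: 0.036 × (√1808 − √731) = 0.036 × (42.5206 − 27.0370) = 0.036 × 15.4836 = 0.5574 W/m².
HCFC-22: Δ = 180 − 1 = 179 ppt = 0.179 ppb; ΔF = 0.21 × 0.179 = 0.0376 W/m².
Total ΔF = 2.4410 + 0.5574 + 0.0376 = 3.0360 W/m².
ΔT = λ ΔF = 1.04 × 3.04 = 3.1616 K.

ΔF = 3.04 W/m²; ΔT = 3.2 K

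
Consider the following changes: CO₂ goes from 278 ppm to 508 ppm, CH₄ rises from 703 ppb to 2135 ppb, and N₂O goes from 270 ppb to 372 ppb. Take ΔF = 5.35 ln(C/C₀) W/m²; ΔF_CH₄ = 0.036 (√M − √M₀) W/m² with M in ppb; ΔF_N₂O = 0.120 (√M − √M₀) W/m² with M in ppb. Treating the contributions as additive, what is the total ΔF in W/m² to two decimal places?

CO₂: 5.35 × ln(508/278) = 5.35 × ln(1.82734) = 5.35 × 0.60286 = 3.2253 W/m².
CH₄: 0.036 × (√2135 − √703) = 0.036 × (46.2061 − 26.5141) = 0.036 × 19.6920 = 0.7089 W/m².
N₂O: 0.120 × (√372 − √270) = 0.120 × (19.2873 − 16.4317) = 0.120 × 2.8556 = 0.3427 W/m².
Total ΔF = 3.2253 + 0.7089 + 0.3427 = 4.2769 W/m².

ΔF = 4.28 W/m²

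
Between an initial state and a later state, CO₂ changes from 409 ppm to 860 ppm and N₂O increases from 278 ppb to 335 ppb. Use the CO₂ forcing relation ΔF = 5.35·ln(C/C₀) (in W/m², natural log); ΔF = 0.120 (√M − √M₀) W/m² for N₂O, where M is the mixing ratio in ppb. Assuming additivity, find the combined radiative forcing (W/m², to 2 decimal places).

CO₂: 5.35 × ln(860/409) = 5.35 × ln(2.10269) = 5.35 × 0.74322 = 3.9762 W/m².
N₂O: 0.120 × (√335 − √278) = 0.120 × (18.3030 − 16.6733) = 0.120 × 1.6297 = 0.1956 W/m².
Total ΔF = 3.9762 + 0.1956 = 4.1718 W/m².

ΔF = 4.17 W/m²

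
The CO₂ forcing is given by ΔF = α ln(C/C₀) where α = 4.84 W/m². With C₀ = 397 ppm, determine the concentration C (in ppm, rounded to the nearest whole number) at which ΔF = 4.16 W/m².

C ≈ 938 ppm

Set 4.84 ln(C/397) = 4.16, so ln(C/397) = 4.16/4.84 = 0.85950.
Then C/397 = e^0.85950 = 2.36198, giving C = 397 × 2.36198 = 937.71 ppm.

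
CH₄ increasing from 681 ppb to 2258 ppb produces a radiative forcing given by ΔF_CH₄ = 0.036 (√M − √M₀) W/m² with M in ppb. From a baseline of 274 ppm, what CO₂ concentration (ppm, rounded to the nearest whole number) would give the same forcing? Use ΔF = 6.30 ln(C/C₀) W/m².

CH₄ forcing: 0.036 × (√2258 − √681) = 0.036 × (47.5184 − 26.0960) = 0.036 × 21.4224 = 0.77121 W/m².
Set 6.30 ln(C/274) = 0.77121: ln(C/274) = 0.77121/6.30 = 0.12241, so C = 274 × e^0.12241 = 274 × 1.13022 = 309.68 ppm.

C ≈ 310 ppm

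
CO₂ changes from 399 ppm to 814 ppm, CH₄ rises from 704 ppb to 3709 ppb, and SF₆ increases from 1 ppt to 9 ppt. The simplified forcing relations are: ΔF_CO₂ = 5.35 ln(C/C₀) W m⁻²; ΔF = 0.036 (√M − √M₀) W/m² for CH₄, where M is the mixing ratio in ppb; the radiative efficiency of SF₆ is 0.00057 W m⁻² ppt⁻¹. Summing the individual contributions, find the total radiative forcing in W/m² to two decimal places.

ΔF = 5.06 W/m²

CO₂: 5.35 × ln(814/399) = 5.35 × ln(2.04010) = 5.35 × 0.71300 = 3.8146 W/m².
CH₄: 0.036 × (√3709 − √704) = 0.036 × (60.9016 − 26.5330) = 0.036 × 34.3686 = 1.2373 W/m².
SF₆: ΔF = 0.00057 × (9 − 1) = 0.00057 × 8 = 0.0046 W/m².
Total ΔF = 3.8146 + 1.2373 + 0.0046 = 5.0565 W/m².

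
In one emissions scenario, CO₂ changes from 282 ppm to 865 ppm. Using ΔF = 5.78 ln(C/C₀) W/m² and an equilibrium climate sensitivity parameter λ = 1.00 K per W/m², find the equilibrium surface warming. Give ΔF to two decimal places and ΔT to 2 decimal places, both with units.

CO₂: 5.78 × ln(865/282) = 5.78 × ln(3.06738) = 5.78 × 1.12082 = 6.4783 W/m².
ΔT = λ ΔF = 1.00 × 6.48 = 6.4800 K.

ΔF = 6.48 W/m²; ΔT = 6.48 K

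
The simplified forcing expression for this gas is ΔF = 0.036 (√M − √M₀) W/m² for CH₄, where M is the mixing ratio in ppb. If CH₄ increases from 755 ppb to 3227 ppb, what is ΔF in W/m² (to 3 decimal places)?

ΔF = 1.056 W/m²

CH₄: 0.036 × (√3227 − √755) = 0.036 × (56.8067 − 27.4773) = 0.036 × 29.3294 = 1.0559 W/m².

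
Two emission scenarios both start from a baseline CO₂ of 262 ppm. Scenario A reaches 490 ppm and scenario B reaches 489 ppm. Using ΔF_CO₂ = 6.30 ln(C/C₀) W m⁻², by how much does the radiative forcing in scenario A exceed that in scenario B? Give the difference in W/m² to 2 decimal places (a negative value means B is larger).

ΔF_A − ΔF_B = 0.01 W/m²

ΔF_A = 6.30 ln(490/262) = 6.30 × 0.62606 = 3.9442 W/m².
ΔF_B = 6.30 ln(489/262) = 6.30 × 0.62402 = 3.9313 W/m².
Difference: 3.9442 − 3.9313 = 0.0129 W/m².
(Equivalently, ΔF_A − ΔF_B = 6.30 ln(490/489) = 6.30 × 0.00204 = 0.0129 W/m².)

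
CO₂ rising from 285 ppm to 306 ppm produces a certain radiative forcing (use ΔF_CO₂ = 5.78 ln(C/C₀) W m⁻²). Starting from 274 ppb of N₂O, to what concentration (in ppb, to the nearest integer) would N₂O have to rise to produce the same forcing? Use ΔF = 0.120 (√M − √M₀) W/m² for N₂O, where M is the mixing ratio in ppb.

M ≈ 399 ppb

CO₂ forcing: 5.78 × ln(306/285) = 5.78 × 0.071096 = 0.41093 W/m².
Set 0.120(√M − √274) = 0.41093: √M = 0.41093/0.120 + √274 = 3.4244 + 16.5529 = 19.9773.
M = (19.9773)² = 399.09 ppb.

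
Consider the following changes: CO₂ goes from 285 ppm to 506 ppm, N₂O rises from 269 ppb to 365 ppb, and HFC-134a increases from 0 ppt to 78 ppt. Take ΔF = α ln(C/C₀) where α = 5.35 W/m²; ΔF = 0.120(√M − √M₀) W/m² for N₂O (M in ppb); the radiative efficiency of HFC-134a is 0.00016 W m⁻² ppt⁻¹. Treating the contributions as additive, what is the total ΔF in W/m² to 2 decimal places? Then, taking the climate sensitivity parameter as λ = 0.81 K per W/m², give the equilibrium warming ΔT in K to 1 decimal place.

CO₂: 5.35 × ln(506/285) = 5.35 × ln(1.77544) = 5.35 × 0.57405 = 3.0712 W/m².
N₂O: 0.120 × (√365 − √269) = 0.120 × (19.1050 − 16.4012) = 0.120 × 2.7038 = 0.3245 W/m².
HFC-134a: ΔF = 0.00016 × (78 − 0) = 0.00016 × 78 = 0.0125 W/m².
Total ΔF = 3.0712 + 0.3245 + 0.0125 = 3.4082 W/m².
ΔT = λ ΔF = 0.81 × 3.41 = 2.7621 K.

ΔF = 3.41 W/m²; ΔT = 2.8 K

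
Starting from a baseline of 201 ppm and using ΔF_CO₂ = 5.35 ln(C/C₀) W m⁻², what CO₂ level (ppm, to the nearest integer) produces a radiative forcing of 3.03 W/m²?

Set 5.35 ln(C/201) = 3.03, so ln(C/201) = 3.03/5.35 = 0.56636.
Then C/201 = e^0.56636 = 1.76184, giving C = 201 × 1.76184 = 354.13 ppm.

C ≈ 354 ppm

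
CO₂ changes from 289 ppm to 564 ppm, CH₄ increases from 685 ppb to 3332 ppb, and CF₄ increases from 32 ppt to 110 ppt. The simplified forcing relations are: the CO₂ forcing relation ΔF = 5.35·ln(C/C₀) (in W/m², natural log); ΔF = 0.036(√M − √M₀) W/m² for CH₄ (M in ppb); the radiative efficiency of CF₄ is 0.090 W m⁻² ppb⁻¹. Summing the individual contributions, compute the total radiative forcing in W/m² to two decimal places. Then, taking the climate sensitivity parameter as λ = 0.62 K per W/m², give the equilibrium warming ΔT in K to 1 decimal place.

ΔF = 4.72 W/m²; ΔT = 2.9 K

CO₂: 5.35 × ln(564/289) = 5.35 × ln(1.95156) = 5.35 × 0.66863 = 3.5772 W/m².
CH₄: 0.036 × (√3332 − √685) = 0.036 × (57.7235 − 26.1725) = 0.036 × 31.5510 = 1.1358 W/m².
CF₄: Δ = 110 − 32 = 78 ppt = 0.078 ppb; ΔF = 0.090 × 0.078 = 0.0070 W/m².
Total ΔF = 3.5772 + 1.1358 + 0.0070 = 4.7200 W/m².
ΔT = λ ΔF = 0.62 × 4.72 = 2.9264 K.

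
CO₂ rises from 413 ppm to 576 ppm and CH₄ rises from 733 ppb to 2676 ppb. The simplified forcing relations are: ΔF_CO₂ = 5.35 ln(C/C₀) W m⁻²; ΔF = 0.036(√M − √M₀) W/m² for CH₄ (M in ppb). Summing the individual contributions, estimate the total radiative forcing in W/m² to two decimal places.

ΔF = 2.67 W/m²

CO₂: 5.35 × ln(576/413) = 5.35 × ln(1.39467) = 5.35 × 0.33266 = 1.7797 W/m².
CH₄: 0.036 × (√2676 − √733) = 0.036 × (51.7301 − 27.0740) = 0.036 × 24.6561 = 0.8876 W/m².
Total ΔF = 1.7797 + 0.8876 = 2.6673 W/m².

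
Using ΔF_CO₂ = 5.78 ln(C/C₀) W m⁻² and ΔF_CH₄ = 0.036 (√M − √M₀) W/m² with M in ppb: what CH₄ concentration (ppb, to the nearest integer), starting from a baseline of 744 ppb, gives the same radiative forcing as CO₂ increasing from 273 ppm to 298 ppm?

M ≈ 1709 ppb

CO₂ forcing: 5.78 × ln(298/273) = 5.78 × 0.087622 = 0.50646 W/m².
Set 0.036(√M − √744) = 0.50646: √M = 0.50646/0.036 + √744 = 14.0683 + 27.2764 = 41.3447.
M = (41.3447)² = 1709.38 ppb.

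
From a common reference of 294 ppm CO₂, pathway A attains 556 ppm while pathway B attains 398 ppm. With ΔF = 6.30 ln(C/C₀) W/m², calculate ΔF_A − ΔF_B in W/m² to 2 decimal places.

ΔF_A = 6.30 ln(556/294) = 6.30 × 0.63719 = 4.0143 W/m².
ΔF_B = 6.30 ln(398/294) = 6.30 × 0.30287 = 1.9081 W/m².
Difference: 4.0143 − 1.9081 = 2.1062 W/m².

ΔF_A − ΔF_B = 2.11 W/m²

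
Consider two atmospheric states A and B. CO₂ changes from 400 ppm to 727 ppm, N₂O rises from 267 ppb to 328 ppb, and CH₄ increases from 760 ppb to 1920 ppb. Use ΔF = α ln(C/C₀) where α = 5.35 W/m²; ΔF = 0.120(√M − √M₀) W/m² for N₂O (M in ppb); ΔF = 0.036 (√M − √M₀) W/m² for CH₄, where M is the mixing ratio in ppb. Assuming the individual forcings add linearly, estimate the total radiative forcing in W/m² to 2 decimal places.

CO₂: 5.35 × ln(727/400) = 5.35 × ln(1.81750) = 5.35 × 0.59746 = 3.1964 W/m².
N₂O: 0.120 × (√328 − √267) = 0.120 × (18.1108 − 16.3401) = 0.120 × 1.7707 = 0.2125 W/m².
CH₄: 0.036 × (√1920 − √760) = 0.036 × (43.8178 − 27.5681) = 0.036 × 16.2497 = 0.5850 W/m².
Total ΔF = 3.1964 + 0.2125 + 0.5850 = 3.9939 W/m².

ΔF = 3.99 W/m²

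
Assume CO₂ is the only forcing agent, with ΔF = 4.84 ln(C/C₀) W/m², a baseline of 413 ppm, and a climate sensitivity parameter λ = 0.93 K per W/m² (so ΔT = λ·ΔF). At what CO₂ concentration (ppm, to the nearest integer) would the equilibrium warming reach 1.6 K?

C ≈ 589 ppm

Required forcing: ΔF = ΔT/λ = 1.6/0.93 = 1.7204 W/m².
Then ln(C/413) = ΔF/4.84 = 1.7204/4.84 = 0.35545.
So C = 413 × e^0.35545 = 413 × 1.42682 = 589.28 ppm.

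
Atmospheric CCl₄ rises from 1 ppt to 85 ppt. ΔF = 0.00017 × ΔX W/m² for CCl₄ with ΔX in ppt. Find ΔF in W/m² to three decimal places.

ΔF = 0.014 W/m²

CCl₄: ΔF = 0.00017 × (85 − 1) = 0.00017 × 84 = 0.0143 W/m².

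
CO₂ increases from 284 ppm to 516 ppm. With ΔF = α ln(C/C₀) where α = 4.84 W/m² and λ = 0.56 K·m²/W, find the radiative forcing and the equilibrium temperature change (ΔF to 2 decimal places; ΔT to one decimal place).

CO₂: 4.84 × ln(516/284) = 4.84 × ln(1.81690) = 4.84 × 0.59713 = 2.8901 W/m².
ΔT = λ ΔF = 0.56 × 2.89 = 1.6184 K.

ΔF = 2.89 W/m²; ΔT = 1.6 K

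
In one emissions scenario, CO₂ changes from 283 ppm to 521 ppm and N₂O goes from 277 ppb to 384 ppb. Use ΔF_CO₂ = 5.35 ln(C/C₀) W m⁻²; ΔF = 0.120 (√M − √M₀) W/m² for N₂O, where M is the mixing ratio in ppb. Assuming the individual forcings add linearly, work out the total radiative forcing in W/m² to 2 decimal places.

ΔF = 3.62 W/m²

CO₂: 5.35 × ln(521/283) = 5.35 × ln(1.84099) = 5.35 × 0.61030 = 3.2651 W/m².
N₂O: 0.120 × (√384 − √277) = 0.120 × (19.5959 − 16.6433) = 0.120 × 2.9526 = 0.3543 W/m².
Total ΔF = 3.2651 + 0.3543 = 3.6194 W/m².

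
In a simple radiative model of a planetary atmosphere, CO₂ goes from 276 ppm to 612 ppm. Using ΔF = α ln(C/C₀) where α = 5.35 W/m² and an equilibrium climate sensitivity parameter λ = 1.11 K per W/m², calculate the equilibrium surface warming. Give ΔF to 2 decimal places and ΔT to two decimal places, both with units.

ΔF = 4.26 W/m²; ΔT = 4.73 K

CO₂: 5.35 × ln(612/276) = 5.35 × ln(2.21739) = 5.35 × 0.79633 = 4.2604 W/m².
ΔT = λ ΔF = 1.11 × 4.26 = 4.7286 K.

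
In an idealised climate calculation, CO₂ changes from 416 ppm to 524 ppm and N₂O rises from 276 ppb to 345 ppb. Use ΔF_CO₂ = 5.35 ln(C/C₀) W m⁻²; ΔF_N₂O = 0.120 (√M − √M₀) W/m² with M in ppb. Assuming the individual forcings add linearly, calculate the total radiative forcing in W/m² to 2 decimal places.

ΔF = 1.47 W/m²

CO₂: 5.35 × ln(524/416) = 5.35 × ln(1.25962) = 5.35 × 0.23081 = 1.2348 W/m².
N₂O: 0.120 × (√345 − √276) = 0.120 × (18.5742 − 16.6132) = 0.120 × 1.9610 = 0.2353 W/m².
Total ΔF = 1.2348 + 0.2353 = 1.4701 W/m².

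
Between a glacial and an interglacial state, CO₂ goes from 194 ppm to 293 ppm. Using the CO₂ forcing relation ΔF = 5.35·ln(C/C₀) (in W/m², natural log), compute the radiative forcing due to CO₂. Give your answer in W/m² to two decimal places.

CO₂: 5.35 × ln(293/194) = 5.35 × ln(1.51031) = 5.35 × 0.41231 = 2.2059 W/m².

ΔF = 2.21 W/m²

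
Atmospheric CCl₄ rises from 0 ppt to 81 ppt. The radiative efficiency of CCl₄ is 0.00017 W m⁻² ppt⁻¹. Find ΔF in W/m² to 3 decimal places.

CCl₄: ΔF = 0.00017 × (81 − 0) = 0.00017 × 81 = 0.0138 W/m².

ΔF = 0.014 W/m²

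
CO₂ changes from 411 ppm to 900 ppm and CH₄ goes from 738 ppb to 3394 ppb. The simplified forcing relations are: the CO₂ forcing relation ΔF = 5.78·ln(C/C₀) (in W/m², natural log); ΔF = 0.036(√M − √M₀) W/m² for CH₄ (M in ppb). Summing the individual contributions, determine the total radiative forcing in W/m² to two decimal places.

CO₂: 5.78 × ln(900/411) = 5.78 × ln(2.18978) = 5.78 × 0.78380 = 4.5304 W/m².
CH₄: 0.036 × (√3394 − √738) = 0.036 × (58.2580 − 27.1662) = 0.036 × 31.0918 = 1.1193 W/m².
Total ΔF = 4.5304 + 1.1193 = 5.6497 W/m².

ΔF = 5.65 W/m²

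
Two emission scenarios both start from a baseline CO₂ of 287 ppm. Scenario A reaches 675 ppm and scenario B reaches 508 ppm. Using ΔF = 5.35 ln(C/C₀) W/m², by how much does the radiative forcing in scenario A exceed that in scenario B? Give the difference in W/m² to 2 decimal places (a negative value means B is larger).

ΔF_A = 5.35 ln(675/287) = 5.35 × 0.85523 = 4.5755 W/m².
ΔF_B = 5.35 ln(508/287) = 5.35 × 0.57100 = 3.0549 W/m².
Difference: 4.5755 − 3.0549 = 1.5206 W/m².

ΔF_A − ΔF_B = 1.52 W/m²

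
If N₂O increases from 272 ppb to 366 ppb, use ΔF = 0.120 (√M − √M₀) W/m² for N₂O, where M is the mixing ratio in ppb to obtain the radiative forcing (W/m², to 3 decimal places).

N₂O: 0.120 × (√366 − √272) = 0.120 × (19.1311 − 16.4924) = 0.120 × 2.6387 = 0.3166 W/m².

ΔF = 0.317 W/m²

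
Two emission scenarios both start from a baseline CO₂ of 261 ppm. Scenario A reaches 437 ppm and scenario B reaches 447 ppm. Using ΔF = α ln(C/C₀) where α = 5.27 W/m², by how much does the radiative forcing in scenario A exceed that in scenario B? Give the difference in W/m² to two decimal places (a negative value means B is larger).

ΔF_A − ΔF_B = -0.12 W/m²

ΔF_A = 5.27 ln(437/261) = 5.27 × 0.51541 = 2.7162 W/m².
ΔF_B = 5.27 ln(447/261) = 5.27 × 0.53804 = 2.8355 W/m².
Difference: 2.7162 − 2.8355 = -0.1193 W/m².
(Equivalently, ΔF_A − ΔF_B = 5.27 ln(437/447) = 5.27 × -0.02263 = -0.1193 W/m².)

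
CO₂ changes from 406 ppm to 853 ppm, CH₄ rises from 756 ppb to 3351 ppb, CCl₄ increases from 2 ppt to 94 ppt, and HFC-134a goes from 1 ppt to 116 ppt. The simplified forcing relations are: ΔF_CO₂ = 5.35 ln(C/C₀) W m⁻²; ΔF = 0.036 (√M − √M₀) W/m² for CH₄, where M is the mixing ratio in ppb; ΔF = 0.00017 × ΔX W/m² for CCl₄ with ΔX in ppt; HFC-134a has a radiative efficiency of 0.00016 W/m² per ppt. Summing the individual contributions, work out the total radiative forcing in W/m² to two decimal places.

ΔF = 5.10 W/m²

CO₂: 5.35 × ln(853/406) = 5.35 × ln(2.10099) = 5.35 × 0.74241 = 3.9719 W/m².
CH₄: 0.036 × (√3351 − √756) = 0.036 × (57.8878 − 27.4955) = 0.036 × 30.3923 = 1.0941 W/m².
CCl₄: ΔF = 0.00017 × (94 − 2) = 0.00017 × 92 = 0.0156 W/m².
HFC-134a: ΔF = 0.00016 × (116 − 1) = 0.00016 × 115 = 0.0184 W/m².
Total ΔF = 3.9719 + 1.0941 + 0.0156 + 0.0184 = 5.1000 W/m².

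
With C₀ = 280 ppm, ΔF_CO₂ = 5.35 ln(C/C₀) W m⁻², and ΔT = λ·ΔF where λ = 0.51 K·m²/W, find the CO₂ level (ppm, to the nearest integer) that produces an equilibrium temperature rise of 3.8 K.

C ≈ 1127 ppm

Required forcing: ΔF = ΔT/λ = 3.8/0.51 = 7.4510 W/m².
Then ln(C/280) = ΔF/5.35 = 7.4510/5.35 = 1.39271.
So C = 280 × e^1.39271 = 280 × 4.02575 = 1127.21 ppm.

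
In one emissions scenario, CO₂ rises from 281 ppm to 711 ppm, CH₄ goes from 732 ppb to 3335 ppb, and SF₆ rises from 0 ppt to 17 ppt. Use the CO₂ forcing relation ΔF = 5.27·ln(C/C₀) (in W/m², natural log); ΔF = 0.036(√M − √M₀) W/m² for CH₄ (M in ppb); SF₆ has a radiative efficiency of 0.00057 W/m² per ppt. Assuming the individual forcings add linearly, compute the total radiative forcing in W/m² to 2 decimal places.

ΔF = 6.01 W/m²

CO₂: 5.27 × ln(711/281) = 5.27 × ln(2.53025) = 5.27 × 0.92832 = 4.8922 W/m².
CH₄: 0.036 × (√3335 − √732) = 0.036 × (57.7495 − 27.0555) = 0.036 × 30.6940 = 1.1050 W/m².
SF₆: ΔF = 0.00057 × (17 − 0) = 0.00057 × 17 = 0.0097 W/m².
Total ΔF = 4.8922 + 1.1050 + 0.0097 = 6.0069 W/m².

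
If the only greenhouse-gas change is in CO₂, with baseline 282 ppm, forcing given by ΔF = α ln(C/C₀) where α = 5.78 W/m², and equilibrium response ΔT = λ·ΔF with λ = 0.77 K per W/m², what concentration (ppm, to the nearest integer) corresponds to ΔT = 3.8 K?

C ≈ 662 ppm

Required forcing: ΔF = ΔT/λ = 3.8/0.77 = 4.9351 W/m².
Then ln(C/282) = ΔF/5.78 = 4.9351/5.78 = 0.85382.
So C = 282 × e^0.85382 = 282 × 2.34860 = 662.31 ppm.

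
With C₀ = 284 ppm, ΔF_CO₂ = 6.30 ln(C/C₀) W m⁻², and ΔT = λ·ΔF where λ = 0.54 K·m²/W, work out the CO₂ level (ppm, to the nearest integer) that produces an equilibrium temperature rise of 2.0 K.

Required forcing: ΔF = ΔT/λ = 2.0/0.54 = 3.7037 W/m².
Then ln(C/284) = ΔF/6.30 = 3.7037/6.30 = 0.58789.
So C = 284 × e^0.58789 = 284 × 1.80019 = 511.25 ppm.

C ≈ 511 ppm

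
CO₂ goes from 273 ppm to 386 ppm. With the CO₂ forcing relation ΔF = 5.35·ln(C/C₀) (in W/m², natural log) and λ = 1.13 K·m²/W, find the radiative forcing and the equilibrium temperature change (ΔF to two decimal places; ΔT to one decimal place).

ΔF = 1.85 W/m²; ΔT = 2.1 K

CO₂: 5.35 × ln(386/273) = 5.35 × ln(1.41392) = 5.35 × 0.34637 = 1.8531 W/m².
ΔT = λ ΔF = 1.13 × 1.85 = 2.0905 K.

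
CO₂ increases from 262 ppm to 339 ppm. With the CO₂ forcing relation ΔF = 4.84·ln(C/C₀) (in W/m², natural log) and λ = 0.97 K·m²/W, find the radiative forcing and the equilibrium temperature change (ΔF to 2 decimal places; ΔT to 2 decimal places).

ΔF = 1.25 W/m²; ΔT = 1.21 K

CO₂: 4.84 × ln(339/262) = 4.84 × ln(1.29389) = 4.84 × 0.25765 = 1.2470 W/m².
ΔT = λ ΔF = 0.97 × 1.25 = 1.2125 K.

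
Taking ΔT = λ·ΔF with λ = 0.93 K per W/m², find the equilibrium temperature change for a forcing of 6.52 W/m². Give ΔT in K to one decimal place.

ΔT = λ ΔF = 0.93 × 6.52 = 6.0636 K.

ΔT = 6.1 K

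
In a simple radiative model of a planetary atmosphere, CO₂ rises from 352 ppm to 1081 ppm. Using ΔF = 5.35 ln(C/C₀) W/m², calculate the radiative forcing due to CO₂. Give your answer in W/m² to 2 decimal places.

CO₂ absorption bands are partially saturated, so forcing scales with the logarithm of the concentration ratio.
CO₂: 5.35 × ln(1081/352) = 5.35 × ln(3.07102) = 5.35 × 1.12201 = 6.0028 W/m².

ΔF = 6.00 W/m²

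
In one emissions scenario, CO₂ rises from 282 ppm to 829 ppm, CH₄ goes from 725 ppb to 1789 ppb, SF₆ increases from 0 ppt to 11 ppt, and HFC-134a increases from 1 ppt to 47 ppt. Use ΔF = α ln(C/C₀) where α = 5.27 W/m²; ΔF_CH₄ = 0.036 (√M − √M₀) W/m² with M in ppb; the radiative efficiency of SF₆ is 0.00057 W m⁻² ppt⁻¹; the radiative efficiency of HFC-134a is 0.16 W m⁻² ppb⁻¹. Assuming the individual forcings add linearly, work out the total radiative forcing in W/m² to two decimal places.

CO₂: 5.27 × ln(829/282) = 5.27 × ln(2.93972) = 5.27 × 1.07831 = 5.6827 W/m².
CH₄: 0.036 × (√1789 − √725) = 0.036 × (42.2966 − 26.9258) = 0.036 × 15.3708 = 0.5533 W/m².
SF₆: ΔF = 0.00057 × (11 − 0) = 0.00057 × 11 = 0.0063 W/m².
HFC-134a: Δ = 47 − 1 = 46 ppt = 0.046 ppb; ΔF = 0.16 × 0.046 = 0.0074 W/m².
Total ΔF = 5.6827 + 0.5533 + 0.0063 + 0.0074 = 6.2497 W/m².

ΔF = 6.25 W/m²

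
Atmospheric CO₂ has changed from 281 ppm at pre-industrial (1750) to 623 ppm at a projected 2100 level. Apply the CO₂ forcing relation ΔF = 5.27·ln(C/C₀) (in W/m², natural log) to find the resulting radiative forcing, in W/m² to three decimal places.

CO₂: 5.27 × ln(623/281) = 5.27 × ln(2.21708) = 5.27 × 0.79619 = 4.1959 W/m².

ΔF = 4.196 W/m²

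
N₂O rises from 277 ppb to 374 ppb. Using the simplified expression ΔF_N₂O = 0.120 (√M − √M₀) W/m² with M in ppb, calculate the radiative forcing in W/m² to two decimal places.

ΔF = 0.32 W/m²

N₂O: 0.120 × (√374 − √277) = 0.120 × (19.3391 − 16.6433) = 0.120 × 2.6958 = 0.3235 W/m².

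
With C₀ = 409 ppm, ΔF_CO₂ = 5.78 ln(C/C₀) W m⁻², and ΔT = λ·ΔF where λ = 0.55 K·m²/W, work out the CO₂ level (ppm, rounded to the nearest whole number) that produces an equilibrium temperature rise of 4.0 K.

C ≈ 1439 ppm

Required forcing: ΔF = ΔT/λ = 4.0/0.55 = 7.2727 W/m².
Then ln(C/409) = ΔF/5.78 = 7.2727/5.78 = 1.25825.
So C = 409 × e^1.25825 = 409 × 3.51926 = 1439.38 ppm.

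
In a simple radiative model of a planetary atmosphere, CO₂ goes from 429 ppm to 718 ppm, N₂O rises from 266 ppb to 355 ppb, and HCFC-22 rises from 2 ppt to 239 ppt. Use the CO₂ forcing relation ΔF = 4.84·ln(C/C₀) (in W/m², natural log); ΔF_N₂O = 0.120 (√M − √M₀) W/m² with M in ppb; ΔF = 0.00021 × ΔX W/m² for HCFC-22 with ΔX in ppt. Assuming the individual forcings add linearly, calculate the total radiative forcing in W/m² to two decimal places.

ΔF = 2.85 W/m²

CO₂: 4.84 × ln(718/429) = 4.84 × ln(1.67366) = 4.84 × 0.51501 = 2.4926 W/m².
N₂O: 0.120 × (√355 − √266) = 0.120 × (18.8414 − 16.3095) = 0.120 × 2.5319 = 0.3038 W/m².
HCFC-22: ΔF = 0.00021 × (239 − 2) = 0.00021 × 237 = 0.0498 W/m².
Total ΔF = 2.4926 + 0.3038 + 0.0498 = 2.8462 W/m².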